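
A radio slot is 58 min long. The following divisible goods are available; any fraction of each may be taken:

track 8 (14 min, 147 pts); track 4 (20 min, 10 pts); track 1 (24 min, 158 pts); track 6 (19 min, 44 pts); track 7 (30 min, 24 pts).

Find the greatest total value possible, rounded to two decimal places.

Take in order of value per unit:
- track 8 (147/14 per unit): all 14 → value 147, running total 147.00
- track 1 (158/24 per unit): all 24 → value 158, running total 305.00
- track 6 (44/19 per unit): all 19 → value 44, running total 349.00
- track 7 (24/30 per unit): 1 of 30 → value 1×24/30 = 0.8000, running total 349.80
Total 349.80.

349.80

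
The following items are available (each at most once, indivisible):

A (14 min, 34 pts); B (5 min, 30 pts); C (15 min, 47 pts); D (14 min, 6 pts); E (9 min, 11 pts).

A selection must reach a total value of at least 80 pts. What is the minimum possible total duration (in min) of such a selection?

29

Subsets with value ≥ 80, sorted by total duration:
- B+C+E: duration 29, value 88
- A+C: duration 29, value 81
Minimum duration: 29 min.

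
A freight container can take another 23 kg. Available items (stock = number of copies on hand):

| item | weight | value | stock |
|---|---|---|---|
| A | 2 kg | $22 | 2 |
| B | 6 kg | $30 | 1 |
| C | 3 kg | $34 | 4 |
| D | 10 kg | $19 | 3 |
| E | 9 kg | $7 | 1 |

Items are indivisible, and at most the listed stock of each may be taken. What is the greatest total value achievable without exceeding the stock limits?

Top feasible selections:
- 2×A + 1×B + 4×C: weight 22, value 210
- 1×A + 1×B + 4×C: weight 20, value 188
- 2×A + 4×C: weight 16, value 180
Best: $210.

$210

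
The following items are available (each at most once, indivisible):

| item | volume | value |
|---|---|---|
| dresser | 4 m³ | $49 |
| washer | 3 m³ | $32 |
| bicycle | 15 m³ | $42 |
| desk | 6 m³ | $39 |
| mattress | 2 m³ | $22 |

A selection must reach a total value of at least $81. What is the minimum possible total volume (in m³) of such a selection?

7

Subsets with value ≥ 81, sorted by total volume:
- dresser+washer: volume 7, value 81
- dresser+washer+mattress: volume 9, value 103
- dresser+desk: volume 10, value 88
- washer+desk+mattress: volume 11, value 93
Minimum volume: 7 m³.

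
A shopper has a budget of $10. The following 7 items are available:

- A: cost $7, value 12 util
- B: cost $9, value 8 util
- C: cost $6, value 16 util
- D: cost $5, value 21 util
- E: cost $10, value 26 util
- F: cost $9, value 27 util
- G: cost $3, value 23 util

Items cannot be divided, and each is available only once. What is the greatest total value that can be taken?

44 util

Check high-value combinations within $10:
- D+G: cost 5+3=8, value 21+23=44
- C+G: cost 6+3=9, value 16+23=39
- A+G: cost 7+3=10, value 12+23=35
Best: 44 util.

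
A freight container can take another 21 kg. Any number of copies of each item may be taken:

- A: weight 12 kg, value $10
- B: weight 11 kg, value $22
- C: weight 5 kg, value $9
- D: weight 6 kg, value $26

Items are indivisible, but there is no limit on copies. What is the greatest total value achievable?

$78

Best value-per-unit is D at 26/6, and filling with it alone uses weight 3×6=18. No mix of the others beats 3×26 = 78.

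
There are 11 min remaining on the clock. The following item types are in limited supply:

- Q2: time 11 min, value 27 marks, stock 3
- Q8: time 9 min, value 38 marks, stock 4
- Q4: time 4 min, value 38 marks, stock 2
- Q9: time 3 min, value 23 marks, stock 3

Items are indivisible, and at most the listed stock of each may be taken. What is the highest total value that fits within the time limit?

Top feasible selections:
- 2×Q4 + 1×Q9: time 11, value 99
- 1×Q4 + 2×Q9: time 10, value 84
- 2×Q4: time 8, value 76
Best: 99 marks.

99 marks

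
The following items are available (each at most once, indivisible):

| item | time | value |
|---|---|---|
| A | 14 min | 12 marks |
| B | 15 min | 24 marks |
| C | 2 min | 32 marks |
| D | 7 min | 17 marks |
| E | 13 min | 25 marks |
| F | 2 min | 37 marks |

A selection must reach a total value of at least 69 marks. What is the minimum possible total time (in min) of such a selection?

Subsets with value ≥ 69, sorted by total time:
- C+F: time 4, value 69
- C+D+F: time 11, value 86
Minimum time: 4 min.

4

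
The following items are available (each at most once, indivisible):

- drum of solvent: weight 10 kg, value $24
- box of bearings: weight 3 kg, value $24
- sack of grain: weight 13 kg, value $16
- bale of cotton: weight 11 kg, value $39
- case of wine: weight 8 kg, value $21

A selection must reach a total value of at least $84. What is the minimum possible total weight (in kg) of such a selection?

Subsets with value ≥ 84, sorted by total weight:
- box of bearings+bale of cotton+case of wine: weight 22, value 84
- drum of solvent+box of bearings+bale of cotton: weight 24, value 87
- drum of solvent+bale of cotton+case of wine: weight 29, value 84
- drum of solvent+box of bearings+bale of cotton+case of wine: weight 32, value 108
Minimum weight: 22 kg.

22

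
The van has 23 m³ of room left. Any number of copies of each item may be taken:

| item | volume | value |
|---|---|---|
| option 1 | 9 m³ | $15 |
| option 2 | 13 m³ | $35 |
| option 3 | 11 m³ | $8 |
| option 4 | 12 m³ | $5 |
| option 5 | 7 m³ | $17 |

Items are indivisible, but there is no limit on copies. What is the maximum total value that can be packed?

Best value-per-unit is option 2 at 35/13; filling with it alone gives 1×35 = 35.
Optimal mix: 1×option 2 + 1×option 5 → volume 20, value 52.

$52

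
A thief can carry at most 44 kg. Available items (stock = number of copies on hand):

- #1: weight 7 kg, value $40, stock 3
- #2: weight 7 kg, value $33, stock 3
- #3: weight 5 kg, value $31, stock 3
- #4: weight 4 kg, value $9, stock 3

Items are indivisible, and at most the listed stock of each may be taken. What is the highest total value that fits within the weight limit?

Top feasible selections:
- 3×#1 + 1×#2 + 3×#3: weight 43, value 246
- 2×#1 + 2×#2 + 3×#3: weight 43, value 239
- 1×#1 + 3×#2 + 3×#3: weight 43, value 232
Best: $246.

$246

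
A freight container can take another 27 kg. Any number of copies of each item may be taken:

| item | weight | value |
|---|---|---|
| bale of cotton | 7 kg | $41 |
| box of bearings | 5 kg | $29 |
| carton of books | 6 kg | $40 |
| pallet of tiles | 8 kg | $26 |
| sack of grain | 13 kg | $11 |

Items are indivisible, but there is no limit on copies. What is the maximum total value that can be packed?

Best value-per-unit is carton of books at 40/6; filling with it alone gives 4×40 = 160.
Optimal mix: 3×box of bearings + 2×carton of books → weight 27, value 167.

$167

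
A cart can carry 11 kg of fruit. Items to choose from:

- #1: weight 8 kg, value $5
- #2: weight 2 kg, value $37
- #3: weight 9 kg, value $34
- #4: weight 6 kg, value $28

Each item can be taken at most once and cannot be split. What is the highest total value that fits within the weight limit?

$71

Check high-value combinations within 11 kg:
- #2+#3: weight 2+9=11, value 37+34=71
- #2+#4: weight 2+6=8, value 37+28=65
- #1+#2: weight 8+2=10, value 5+37=42
- #2: weight 2, value 37
- #3: weight 9, value 34
Best: $71.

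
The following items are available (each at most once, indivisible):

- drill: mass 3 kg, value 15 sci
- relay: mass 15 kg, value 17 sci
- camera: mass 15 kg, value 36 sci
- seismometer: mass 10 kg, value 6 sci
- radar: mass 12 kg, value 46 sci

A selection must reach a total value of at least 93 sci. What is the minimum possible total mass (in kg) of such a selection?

Subsets with value ≥ 93, sorted by total mass:
- drill+camera+radar: mass 30, value 97
- drill+camera+seismometer+radar: mass 40, value 103
- relay+camera+radar: mass 42, value 99
- drill+relay+camera+radar: mass 45, value 114
Minimum mass: 30 kg.

30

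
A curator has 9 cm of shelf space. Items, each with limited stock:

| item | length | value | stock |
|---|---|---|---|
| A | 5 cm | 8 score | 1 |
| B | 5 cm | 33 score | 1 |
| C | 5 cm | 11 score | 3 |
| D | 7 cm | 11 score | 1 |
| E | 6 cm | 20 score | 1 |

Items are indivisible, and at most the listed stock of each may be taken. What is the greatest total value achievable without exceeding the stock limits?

Best selections within length 9 and stock limits:
- 1×B: length 5, value 33
- 1×E: length 6, value 20
- 1×C: length 5, value 11
Best: 33 score.

33 score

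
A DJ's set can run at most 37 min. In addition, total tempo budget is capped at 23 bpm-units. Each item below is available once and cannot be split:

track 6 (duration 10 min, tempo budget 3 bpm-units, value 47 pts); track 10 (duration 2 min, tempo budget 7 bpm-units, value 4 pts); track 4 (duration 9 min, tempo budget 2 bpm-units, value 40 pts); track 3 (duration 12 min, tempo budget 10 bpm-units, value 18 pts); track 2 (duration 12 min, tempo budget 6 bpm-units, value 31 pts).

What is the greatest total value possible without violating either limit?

Feasible sets respecting both limits:
- track 6+track 10+track 4+track 2: duration 33, tempo budget 18, value 122
- track 6+track 4+track 2: duration 31, tempo budget 11, value 118
- track 6+track 10+track 4+track 3: duration 33, tempo budget 22, value 109
Best: 122 pts.

122 pts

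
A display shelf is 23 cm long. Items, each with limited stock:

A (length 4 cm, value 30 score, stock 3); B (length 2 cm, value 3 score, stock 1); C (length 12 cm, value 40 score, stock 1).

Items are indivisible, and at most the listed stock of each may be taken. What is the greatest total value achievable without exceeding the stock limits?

Top feasible selections:
- 2×A + 1×B + 1×C: length 22, value 103
- 2×A + 1×C: length 20, value 100
Best: 103 score.

103 score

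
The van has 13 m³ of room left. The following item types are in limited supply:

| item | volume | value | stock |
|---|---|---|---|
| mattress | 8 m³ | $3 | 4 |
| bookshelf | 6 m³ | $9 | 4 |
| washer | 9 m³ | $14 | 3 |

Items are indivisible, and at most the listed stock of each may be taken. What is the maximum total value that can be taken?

Top feasible selections:
- 2×bookshelf: volume 12, value 18
- 1×washer: volume 9, value 14
- 1×bookshelf: volume 6, value 9
- 1×mattress: volume 8, value 3
Best: $18.

$18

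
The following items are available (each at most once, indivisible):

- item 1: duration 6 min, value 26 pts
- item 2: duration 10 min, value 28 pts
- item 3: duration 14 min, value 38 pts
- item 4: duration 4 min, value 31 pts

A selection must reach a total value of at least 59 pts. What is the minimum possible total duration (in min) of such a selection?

14

Subsets with value ≥ 59, sorted by total duration:
- item 2+item 4: duration 14, value 59
- item 3+item 4: duration 18, value 69
- item 1+item 2+item 4: duration 20, value 85
- item 1+item 3: duration 20, value 64
Minimum duration: 14 min.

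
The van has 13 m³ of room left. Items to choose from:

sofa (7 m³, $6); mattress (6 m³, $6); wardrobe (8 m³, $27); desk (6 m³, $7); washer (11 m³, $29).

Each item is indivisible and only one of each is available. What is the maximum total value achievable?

$29

Check high-value combinations within 13 m³:
- washer: volume 11, value 29
- wardrobe: volume 8, value 27
- mattress+desk: volume 6+6=12, value 6+7=13
Best: $29.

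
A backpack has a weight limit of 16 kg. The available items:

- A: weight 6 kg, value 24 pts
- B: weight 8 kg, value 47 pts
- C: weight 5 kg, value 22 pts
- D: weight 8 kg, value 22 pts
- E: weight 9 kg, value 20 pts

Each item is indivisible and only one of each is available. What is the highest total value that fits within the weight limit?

Check high-value combinations within 16 kg:
- A+B: weight 6+8=14, value 24+47=71
- B+C: weight 8+5=13, value 47+22=69
- B+D: weight 8+8=16, value 47+22=69
- B: weight 8, value 47
- A+C: weight 6+5=11, value 24+22=46
Best: 71 pts.

71 pts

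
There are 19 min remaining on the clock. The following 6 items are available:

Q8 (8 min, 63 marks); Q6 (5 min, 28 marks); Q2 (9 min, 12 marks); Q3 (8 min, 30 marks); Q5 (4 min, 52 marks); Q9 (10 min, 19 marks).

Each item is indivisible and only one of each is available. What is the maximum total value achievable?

143 marks

This is a 0/1 knapsack; check combinations near the capacity.
- Q8+Q6+Q5: time 8+5+4=17, value 63+28+52=143
- Q8+Q5: time 8+4=12, value 63+52=115
- Q6+Q3+Q5: time 5+8+4=17, value 28+30+52=110
- Q6+Q5+Q9: time 5+4+10=19, value 28+52+19=99
- Q8+Q3: time 8+8=16, value 63+30=93
Best: 143 marks.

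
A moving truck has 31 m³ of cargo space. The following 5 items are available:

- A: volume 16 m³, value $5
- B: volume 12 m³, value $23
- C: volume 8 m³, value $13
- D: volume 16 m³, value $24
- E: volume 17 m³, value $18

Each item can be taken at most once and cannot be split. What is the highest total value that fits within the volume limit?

Check high-value combinations within 31 m³:
- B+D: volume 12+16=28, value 23+24=47
- B+E: volume 12+17=29, value 23+18=41
- C+D: volume 8+16=24, value 13+24=37
- B+C: volume 12+8=20, value 23+13=36
Best: $47.

$47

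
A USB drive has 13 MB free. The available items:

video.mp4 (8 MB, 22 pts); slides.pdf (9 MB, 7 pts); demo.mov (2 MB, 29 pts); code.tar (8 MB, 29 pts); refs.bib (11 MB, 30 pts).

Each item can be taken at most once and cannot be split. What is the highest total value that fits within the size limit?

59 pts

This is a 0/1 knapsack; check combinations near the capacity.
- demo.mov+refs.bib: size 2+11=13, value 29+30=59
- demo.mov+code.tar: size 2+8=10, value 29+29=58
- video.mp4+demo.mov: size 8+2=10, value 22+29=51
- slides.pdf+demo.mov: size 9+2=11, value 7+29=36
Best: 59 pts.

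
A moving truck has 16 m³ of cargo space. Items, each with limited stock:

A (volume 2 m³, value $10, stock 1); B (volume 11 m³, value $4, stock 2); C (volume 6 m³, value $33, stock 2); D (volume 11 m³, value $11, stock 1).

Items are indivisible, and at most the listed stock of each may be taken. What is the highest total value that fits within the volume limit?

$76

Best selections within volume 16 and stock limits:
- 1×A + 2×C: volume 14, value 76
- 2×C: volume 12, value 66
- 1×A + 1×C: volume 8, value 43
- 1×C: volume 6, value 33
Best: $76.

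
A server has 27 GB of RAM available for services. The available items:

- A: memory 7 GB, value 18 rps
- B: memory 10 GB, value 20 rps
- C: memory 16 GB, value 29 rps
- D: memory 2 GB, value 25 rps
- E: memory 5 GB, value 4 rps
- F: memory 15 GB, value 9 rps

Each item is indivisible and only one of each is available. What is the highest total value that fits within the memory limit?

Check high-value combinations within 27 GB:
- A+C+D: memory 7+16+2=25, value 18+29+25=72
- A+B+D+E: memory 7+10+2+5=24, value 18+20+25+4=67
- A+B+D: memory 7+10+2=19, value 18+20+25=63
- C+D+E: memory 16+2+5=23, value 29+25+4=58
Best: 72 rps.

72 rps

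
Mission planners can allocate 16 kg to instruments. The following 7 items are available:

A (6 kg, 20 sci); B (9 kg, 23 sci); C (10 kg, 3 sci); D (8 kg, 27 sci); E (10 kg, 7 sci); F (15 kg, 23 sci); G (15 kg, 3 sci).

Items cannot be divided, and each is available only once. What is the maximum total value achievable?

47 sci

Check high-value combinations within 16 kg:
- A+D: mass 6+8=14, value 20+27=47
- A+B: mass 6+9=15, value 20+23=43
- D: mass 8, value 27
Best: 47 sci.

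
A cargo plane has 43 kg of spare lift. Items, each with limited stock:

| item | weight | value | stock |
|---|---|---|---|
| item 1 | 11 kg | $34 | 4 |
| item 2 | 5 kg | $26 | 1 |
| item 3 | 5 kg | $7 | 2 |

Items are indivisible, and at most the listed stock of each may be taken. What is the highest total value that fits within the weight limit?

$135

Top feasible selections:
- 3×item 1 + 1×item 2 + 1×item 3: weight 43, value 135
- 3×item 1 + 1×item 2: weight 38, value 128
- 3×item 1 + 2×item 3: weight 43, value 116
Best: $135.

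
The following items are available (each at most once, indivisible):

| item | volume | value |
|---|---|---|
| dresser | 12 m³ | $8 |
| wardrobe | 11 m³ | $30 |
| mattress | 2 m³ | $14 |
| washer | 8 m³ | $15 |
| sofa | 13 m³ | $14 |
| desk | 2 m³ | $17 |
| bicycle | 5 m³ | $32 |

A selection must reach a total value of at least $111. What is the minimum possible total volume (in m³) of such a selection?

Subsets with value ≥ 111, sorted by total volume:
- dresser+wardrobe+mattress+washer+desk+bicycle: volume 40, value 116
- wardrobe+mattress+washer+sofa+desk+bicycle: volume 41, value 122
Minimum volume: 40 m³.

40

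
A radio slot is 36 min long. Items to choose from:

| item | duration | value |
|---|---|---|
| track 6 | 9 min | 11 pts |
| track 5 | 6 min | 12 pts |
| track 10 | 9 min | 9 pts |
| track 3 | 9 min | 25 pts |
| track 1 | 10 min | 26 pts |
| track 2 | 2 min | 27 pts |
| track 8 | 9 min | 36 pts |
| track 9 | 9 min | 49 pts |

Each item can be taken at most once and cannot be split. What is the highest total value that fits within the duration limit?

150 pts

Check high-value combinations within 36 min:
- track 5+track 1+track 2+track 8+track 9: duration 6+10+2+9+9=36, value 12+26+27+36+49=150
- track 5+track 3+track 2+track 8+track 9: duration 6+9+2+9+9=35, value 12+25+27+36+49=149
- track 5+track 3+track 1+track 2+track 9: duration 6+9+10+2+9=36, value 12+25+26+27+49=139
- track 1+track 2+track 8+track 9: duration 10+2+9+9=30, value 26+27+36+49=138
Best: 150 pts.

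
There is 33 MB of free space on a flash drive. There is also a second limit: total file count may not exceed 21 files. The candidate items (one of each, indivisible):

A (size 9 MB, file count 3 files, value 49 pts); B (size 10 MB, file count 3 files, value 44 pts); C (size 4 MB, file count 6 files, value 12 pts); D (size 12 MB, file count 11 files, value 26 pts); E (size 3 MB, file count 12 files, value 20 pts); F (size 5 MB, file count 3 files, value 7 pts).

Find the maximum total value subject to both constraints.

Feasible sets respecting both limits:
- A+B+E+F: size 27, file count 21, value 120
- A+B+D: size 31, file count 17, value 119
- A+B+E: size 22, file count 18, value 113
Best: 120 pts.

120 pts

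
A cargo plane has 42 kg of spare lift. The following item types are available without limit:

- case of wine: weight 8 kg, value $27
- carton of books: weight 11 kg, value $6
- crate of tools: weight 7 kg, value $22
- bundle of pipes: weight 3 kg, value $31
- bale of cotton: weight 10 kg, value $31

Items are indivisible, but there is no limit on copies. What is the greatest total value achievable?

Best value-per-unit is bundle of pipes at 31/3, and filling with it alone uses weight 14×3=42. No mix of the others beats 14×31 = 434.

$434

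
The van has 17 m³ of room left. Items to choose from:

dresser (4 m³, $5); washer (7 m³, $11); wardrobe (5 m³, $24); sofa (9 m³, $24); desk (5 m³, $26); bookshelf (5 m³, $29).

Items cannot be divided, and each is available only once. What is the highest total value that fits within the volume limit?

Check high-value combinations within 17 m³:
- wardrobe+desk+bookshelf: volume 5+5+5=15, value 24+26+29=79
- washer+desk+bookshelf: volume 7+5+5=17, value 11+26+29=66
- washer+wardrobe+bookshelf: volume 7+5+5=17, value 11+24+29=64
- washer+wardrobe+desk: volume 7+5+5=17, value 11+24+26=61
- dresser+desk+bookshelf: volume 4+5+5=14, value 5+26+29=60
Best: $79.

$79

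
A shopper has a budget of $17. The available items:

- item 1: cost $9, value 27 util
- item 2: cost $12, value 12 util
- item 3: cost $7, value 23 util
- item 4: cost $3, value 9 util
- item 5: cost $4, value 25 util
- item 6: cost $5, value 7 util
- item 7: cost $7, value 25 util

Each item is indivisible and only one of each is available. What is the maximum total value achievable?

Check high-value combinations within $17:
- item 1+item 4+item 5: cost 9+3+4=16, value 27+9+25=61
- item 4+item 5+item 7: cost 3+4+7=14, value 9+25+25=59
- item 3+item 4+item 5: cost 7+3+4=14, value 23+9+25=57
- item 5+item 6+item 7: cost 4+5+7=16, value 25+7+25=57
- item 3+item 4+item 7: cost 7+3+7=17, value 23+9+25=57
Best: 61 util.

61 util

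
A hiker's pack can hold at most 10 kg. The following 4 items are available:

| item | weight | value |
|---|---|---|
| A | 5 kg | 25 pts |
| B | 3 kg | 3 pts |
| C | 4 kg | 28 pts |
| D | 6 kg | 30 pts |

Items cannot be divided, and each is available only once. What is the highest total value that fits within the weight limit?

58 pts

Check high-value combinations within 10 kg:
- C+D: weight 4+6=10, value 28+30=58
- A+C: weight 5+4=9, value 25+28=53
- B+D: weight 3+6=9, value 3+30=33
- B+C: weight 3+4=7, value 3+28=31
Best: 58 pts.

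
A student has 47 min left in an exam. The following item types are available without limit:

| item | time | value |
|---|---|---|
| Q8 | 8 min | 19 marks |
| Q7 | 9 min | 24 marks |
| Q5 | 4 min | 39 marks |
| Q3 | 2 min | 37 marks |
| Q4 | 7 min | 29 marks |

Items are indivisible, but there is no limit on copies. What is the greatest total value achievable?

851 marks

Best value-per-unit is Q3 at 37/2, and filling with it alone uses time 23×2=46. No mix of the others beats 23×37 = 851.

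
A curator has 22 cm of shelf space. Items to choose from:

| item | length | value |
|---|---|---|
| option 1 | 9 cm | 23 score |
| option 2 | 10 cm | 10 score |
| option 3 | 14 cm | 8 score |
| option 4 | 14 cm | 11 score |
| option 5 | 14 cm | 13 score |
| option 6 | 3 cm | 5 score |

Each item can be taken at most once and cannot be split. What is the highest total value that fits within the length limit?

Check high-value combinations within 22 cm:
- option 1+option 2+option 6: length 9+10+3=22, value 23+10+5=38
- option 1+option 2: length 9+10=19, value 23+10=33
- option 1+option 6: length 9+3=12, value 23+5=28
- option 1: length 9, value 23
- option 5+option 6: length 14+3=17, value 13+5=18
Best: 38 score.

38 score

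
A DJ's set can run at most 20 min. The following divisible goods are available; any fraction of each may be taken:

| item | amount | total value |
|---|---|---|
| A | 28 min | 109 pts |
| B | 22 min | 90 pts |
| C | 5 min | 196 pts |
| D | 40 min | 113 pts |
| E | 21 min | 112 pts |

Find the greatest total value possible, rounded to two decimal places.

276.00

Take in order of value per unit:
- C (196/5 per unit): all 5 → value 196, running total 196.00
- E (112/21 per unit): 15 of 21 → value 15×112/21 = 80.0000, running total 276.00
Total 276.00.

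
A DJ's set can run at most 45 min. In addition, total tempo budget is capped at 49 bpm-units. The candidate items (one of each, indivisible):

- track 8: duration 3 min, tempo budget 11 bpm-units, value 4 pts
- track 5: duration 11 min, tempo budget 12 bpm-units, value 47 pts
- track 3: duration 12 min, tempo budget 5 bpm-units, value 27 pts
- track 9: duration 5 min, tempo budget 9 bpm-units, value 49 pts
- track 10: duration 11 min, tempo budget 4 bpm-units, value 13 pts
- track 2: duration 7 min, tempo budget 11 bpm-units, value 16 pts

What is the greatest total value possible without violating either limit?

143 pts

Feasible sets respecting both limits:
- track 8+track 5+track 3+track 9+track 2: duration 38, tempo budget 48, value 143
- track 8+track 5+track 3+track 9+track 10: duration 42, tempo budget 41, value 140
- track 5+track 3+track 9+track 2: duration 35, tempo budget 37, value 139
- track 5+track 3+track 9+track 10: duration 39, tempo budget 30, value 136
Best: 143 pts.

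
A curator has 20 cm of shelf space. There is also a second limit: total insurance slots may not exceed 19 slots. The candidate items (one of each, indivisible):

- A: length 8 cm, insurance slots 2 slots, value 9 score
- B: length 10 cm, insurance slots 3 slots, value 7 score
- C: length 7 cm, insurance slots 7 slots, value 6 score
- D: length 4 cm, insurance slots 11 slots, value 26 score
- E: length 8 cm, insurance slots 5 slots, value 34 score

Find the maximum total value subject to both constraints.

Feasible sets respecting both limits:
- A+D+E: length 20, insurance slots 18, value 69
- D+E: length 12, insurance slots 16, value 60
- A+E: length 16, insurance slots 7, value 43
- B+E: length 18, insurance slots 8, value 41
Best: 69 score.

69 score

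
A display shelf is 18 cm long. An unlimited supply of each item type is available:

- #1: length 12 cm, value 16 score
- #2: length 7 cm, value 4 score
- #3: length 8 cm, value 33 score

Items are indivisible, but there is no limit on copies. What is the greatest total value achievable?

66 score

Best value-per-unit is #3 at 33/8, and filling with it alone uses length 2×8=16. No mix of the others beats 2×33 = 66.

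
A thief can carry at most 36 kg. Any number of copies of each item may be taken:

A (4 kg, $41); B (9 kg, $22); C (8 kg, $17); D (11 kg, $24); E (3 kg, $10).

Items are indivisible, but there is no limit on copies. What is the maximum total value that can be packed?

$369

Best value-per-unit is A at 41/4, and filling with it alone uses weight 9×4=36. No mix of the others beats 9×41 = 369.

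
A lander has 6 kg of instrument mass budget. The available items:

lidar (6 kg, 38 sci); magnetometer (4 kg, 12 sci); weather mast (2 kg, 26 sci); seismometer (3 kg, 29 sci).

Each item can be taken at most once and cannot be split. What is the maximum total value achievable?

55 sci

Check high-value combinations within 6 kg:
- weather mast+seismometer: mass 2+3=5, value 26+29=55
- lidar: mass 6, value 38
- magnetometer+weather mast: mass 4+2=6, value 12+26=38
- seismometer: mass 3, value 29
Best: 55 sci.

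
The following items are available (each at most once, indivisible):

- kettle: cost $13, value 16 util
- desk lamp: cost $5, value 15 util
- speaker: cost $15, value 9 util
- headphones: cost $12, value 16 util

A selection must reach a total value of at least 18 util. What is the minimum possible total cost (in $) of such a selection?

17

Subsets with value ≥ 18, sorted by total cost:
- desk lamp+headphones: cost 17, value 31
- kettle+desk lamp: cost 18, value 31
- desk lamp+speaker: cost 20, value 24
- kettle+headphones: cost 25, value 32
Minimum cost: 17 $.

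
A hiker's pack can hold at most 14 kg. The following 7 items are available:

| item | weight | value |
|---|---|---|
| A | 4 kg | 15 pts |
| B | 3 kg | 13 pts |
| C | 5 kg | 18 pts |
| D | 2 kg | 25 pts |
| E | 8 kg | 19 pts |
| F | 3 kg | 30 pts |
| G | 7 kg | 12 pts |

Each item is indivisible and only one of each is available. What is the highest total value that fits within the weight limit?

Check high-value combinations within 14 kg:
- A+C+D+F: weight 4+5+2+3=14, value 15+18+25+30=88
- B+C+D+F: weight 3+5+2+3=13, value 13+18+25+30=86
- A+B+D+F: weight 4+3+2+3=12, value 15+13+25+30=83
Best: 88 pts.

88 pts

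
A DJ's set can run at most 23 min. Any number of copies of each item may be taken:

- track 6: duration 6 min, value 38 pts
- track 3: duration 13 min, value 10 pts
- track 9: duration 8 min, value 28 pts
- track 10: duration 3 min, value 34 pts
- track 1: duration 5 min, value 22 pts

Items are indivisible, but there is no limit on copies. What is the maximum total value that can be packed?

238 pts

Best value-per-unit is track 10 at 34/3, and filling with it alone uses duration 7×3=21. No mix of the others beats 7×34 = 238.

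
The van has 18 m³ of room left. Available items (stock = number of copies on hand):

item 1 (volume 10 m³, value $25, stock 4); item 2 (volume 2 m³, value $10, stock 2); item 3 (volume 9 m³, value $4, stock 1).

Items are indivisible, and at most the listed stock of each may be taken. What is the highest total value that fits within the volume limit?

$45

Top feasible selections:
- 1×item 1 + 2×item 2: volume 14, value 45
- 1×item 1 + 1×item 2: volume 12, value 35
- 1×item 1: volume 10, value 25
- 2×item 2 + 1×item 3: volume 13, value 24
Best: $45.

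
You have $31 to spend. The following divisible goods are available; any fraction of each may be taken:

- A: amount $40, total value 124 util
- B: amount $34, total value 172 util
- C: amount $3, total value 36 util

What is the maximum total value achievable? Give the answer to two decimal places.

177.65

Take in order of value per unit:
- C (36/3 per unit): all 3 → value 36, running total 36.00
- B (172/34 per unit): 28 of 34 → value 28×172/34 = 141.6471, running total 177.65
Total 177.65.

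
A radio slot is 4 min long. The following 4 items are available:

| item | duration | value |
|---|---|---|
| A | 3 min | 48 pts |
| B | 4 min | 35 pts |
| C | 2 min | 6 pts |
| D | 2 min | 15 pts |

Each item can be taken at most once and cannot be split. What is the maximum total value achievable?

48 pts

Check high-value combinations within 4 min:
- A: duration 3, value 48
- B: duration 4, value 35
- C+D: duration 2+2=4, value 6+15=21
- D: duration 2, value 15
- C: duration 2, value 6
Best: 48 pts.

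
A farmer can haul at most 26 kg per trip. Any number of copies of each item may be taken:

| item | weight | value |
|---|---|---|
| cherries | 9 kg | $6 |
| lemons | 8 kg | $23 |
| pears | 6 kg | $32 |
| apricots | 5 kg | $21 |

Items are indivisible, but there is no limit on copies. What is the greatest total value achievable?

Best value-per-unit is pears at 32/6, and filling with it alone uses weight 4×6=24. No mix of the others beats 4×32 = 128.

$128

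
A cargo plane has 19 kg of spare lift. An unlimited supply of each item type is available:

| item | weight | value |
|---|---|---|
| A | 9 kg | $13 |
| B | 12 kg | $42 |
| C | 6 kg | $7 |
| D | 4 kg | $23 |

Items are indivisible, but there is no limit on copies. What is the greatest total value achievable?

$92

Best value-per-unit is D at 23/4, and filling with it alone uses weight 4×4=16. No mix of the others beats 4×23 = 92.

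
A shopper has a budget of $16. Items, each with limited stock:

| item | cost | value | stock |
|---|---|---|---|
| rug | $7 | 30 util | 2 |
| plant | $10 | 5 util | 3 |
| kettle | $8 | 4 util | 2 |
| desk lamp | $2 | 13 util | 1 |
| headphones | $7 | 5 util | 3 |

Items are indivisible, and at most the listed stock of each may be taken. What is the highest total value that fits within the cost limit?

Top feasible selections:
- 2×rug + 1×desk lamp: cost 16, value 73
- 2×rug: cost 14, value 60
- 1×rug + 1×desk lamp + 1×headphones: cost 16, value 48
- 1×rug + 1×desk lamp: cost 9, value 43
Best: 73 util.

73 util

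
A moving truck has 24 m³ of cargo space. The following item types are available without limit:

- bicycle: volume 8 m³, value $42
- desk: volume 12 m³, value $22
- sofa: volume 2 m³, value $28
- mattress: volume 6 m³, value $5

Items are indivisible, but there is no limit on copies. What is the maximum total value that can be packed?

$336

Best value-per-unit is sofa at 28/2, and filling with it alone uses volume 12×2=24. No mix of the others beats 12×28 = 336.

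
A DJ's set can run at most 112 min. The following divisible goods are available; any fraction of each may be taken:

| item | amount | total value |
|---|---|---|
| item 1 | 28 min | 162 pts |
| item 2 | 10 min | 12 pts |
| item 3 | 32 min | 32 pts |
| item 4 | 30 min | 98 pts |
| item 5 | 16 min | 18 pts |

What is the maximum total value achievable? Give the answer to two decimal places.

318.00

Take in order of value per unit:
- item 1 (162/28 per unit): all 28 → value 162, running total 162.00
- item 4 (98/30 per unit): all 30 → value 98, running total 260.00
- item 2 (12/10 per unit): all 10 → value 12, running total 272.00
- item 5 (18/16 per unit): all 16 → value 18, running total 290.00
- item 3 (32/32 per unit): 28 of 32 → value 28×32/32 = 28.0000, running total 318.00
Total 318.00.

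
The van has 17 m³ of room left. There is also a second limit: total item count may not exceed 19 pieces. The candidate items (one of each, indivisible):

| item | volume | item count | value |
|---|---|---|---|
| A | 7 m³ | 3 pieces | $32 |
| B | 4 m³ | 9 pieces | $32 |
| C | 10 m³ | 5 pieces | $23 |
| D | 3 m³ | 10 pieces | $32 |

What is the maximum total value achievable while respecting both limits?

$64

Feasible sets respecting both limits:
- A+B: volume 11, item count 12, value 64
- A+D: volume 10, item count 13, value 64
- B+D: volume 7, item count 19, value 64
Best: $64.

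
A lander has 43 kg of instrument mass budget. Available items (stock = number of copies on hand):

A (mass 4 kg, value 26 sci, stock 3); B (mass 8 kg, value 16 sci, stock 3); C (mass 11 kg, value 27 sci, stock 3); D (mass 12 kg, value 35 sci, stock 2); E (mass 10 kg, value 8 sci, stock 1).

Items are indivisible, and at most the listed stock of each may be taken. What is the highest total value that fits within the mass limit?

156 sci

Top feasible selections:
- 3×A + 1×B + 1×C + 1×D: mass 43, value 156
- 2×A + 1×C + 2×D: mass 43, value 149
- 3×A + 2×D: mass 36, value 148
- 3×A + 1×B + 2×C: mass 42, value 148
Best: 156 sci.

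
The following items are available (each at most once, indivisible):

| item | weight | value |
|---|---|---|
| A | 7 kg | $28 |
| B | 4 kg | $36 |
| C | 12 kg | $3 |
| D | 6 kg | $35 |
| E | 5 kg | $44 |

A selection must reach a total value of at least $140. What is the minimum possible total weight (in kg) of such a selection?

Subsets with value ≥ 140, sorted by total weight:
- A+B+D+E: weight 22, value 143
- A+B+C+D+E: weight 34, value 146
Minimum weight: 22 kg.

22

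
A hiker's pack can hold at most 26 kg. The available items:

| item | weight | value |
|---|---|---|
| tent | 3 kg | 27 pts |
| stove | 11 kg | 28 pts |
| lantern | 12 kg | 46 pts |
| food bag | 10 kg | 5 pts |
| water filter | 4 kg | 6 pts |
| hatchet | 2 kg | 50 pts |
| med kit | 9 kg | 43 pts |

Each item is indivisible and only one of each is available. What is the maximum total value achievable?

166 pts

Check high-value combinations within 26 kg:
- tent+lantern+hatchet+med kit: weight 3+12+2+9=26, value 27+46+50+43=166
- tent+stove+hatchet+med kit: weight 3+11+2+9=25, value 27+28+50+43=148
- lantern+hatchet+med kit: weight 12+2+9=23, value 46+50+43=139
Best: 166 pts.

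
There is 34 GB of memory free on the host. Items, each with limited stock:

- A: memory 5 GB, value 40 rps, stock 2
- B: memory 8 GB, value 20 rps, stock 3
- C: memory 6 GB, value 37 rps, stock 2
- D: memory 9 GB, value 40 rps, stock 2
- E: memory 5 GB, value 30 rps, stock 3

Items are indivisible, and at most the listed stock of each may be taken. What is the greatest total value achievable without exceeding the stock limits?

Top feasible selections:
- 2×A + 2×C + 2×E: memory 32, value 214
- 2×A + 1×D + 3×E: memory 34, value 210
- 2×A + 1×C + 3×E: memory 31, value 207
Best: 214 rps.

214 rps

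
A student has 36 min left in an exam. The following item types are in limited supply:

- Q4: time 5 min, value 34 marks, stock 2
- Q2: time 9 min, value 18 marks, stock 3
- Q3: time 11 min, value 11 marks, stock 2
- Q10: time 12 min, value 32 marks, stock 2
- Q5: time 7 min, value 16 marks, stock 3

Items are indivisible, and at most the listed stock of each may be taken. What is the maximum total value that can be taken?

Top feasible selections:
- 2×Q4 + 2×Q10: time 34, value 132
- 2×Q4 + 1×Q10 + 2×Q5: time 36, value 132
Best: 132 marks.

132 marks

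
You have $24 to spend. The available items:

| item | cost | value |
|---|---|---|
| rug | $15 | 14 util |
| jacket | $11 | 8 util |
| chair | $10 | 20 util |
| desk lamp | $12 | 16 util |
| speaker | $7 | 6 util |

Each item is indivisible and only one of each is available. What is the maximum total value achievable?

Check high-value combinations within $24:
- chair+desk lamp: cost 10+12=22, value 20+16=36
- jacket+chair: cost 11+10=21, value 8+20=28
- chair+speaker: cost 10+7=17, value 20+6=26
- jacket+desk lamp: cost 11+12=23, value 8+16=24
Best: 36 util.

36 util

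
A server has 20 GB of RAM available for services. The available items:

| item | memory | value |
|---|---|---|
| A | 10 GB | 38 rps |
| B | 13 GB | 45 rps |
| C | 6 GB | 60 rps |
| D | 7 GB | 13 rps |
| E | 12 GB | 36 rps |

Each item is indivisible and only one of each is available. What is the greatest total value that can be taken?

Check high-value combinations within 20 GB:
- B+C: memory 13+6=19, value 45+60=105
- A+C: memory 10+6=16, value 38+60=98
- C+E: memory 6+12=18, value 60+36=96
- C+D: memory 6+7=13, value 60+13=73
- C: memory 6, value 60
Best: 105 rps.

105 rps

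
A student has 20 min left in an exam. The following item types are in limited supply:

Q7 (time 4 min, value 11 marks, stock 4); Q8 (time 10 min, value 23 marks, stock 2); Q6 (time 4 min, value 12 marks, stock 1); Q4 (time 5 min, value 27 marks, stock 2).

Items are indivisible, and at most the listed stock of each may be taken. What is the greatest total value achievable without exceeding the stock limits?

Best selections within time 20 and stock limits:
- 1×Q7 + 1×Q6 + 2×Q4: time 18, value 77
- 1×Q8 + 2×Q4: time 20, value 77
Best: 77 marks.

77 marks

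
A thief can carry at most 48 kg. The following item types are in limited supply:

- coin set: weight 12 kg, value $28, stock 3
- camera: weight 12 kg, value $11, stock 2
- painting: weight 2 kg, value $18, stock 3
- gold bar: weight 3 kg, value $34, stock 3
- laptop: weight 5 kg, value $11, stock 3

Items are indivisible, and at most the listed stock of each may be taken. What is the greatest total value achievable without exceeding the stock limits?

$223

Top feasible selections:
- 2×coin set + 3×painting + 3×gold bar + 1×laptop: weight 44, value 223
- 1×coin set + 3×painting + 3×gold bar + 3×laptop: weight 42, value 217
Best: $223.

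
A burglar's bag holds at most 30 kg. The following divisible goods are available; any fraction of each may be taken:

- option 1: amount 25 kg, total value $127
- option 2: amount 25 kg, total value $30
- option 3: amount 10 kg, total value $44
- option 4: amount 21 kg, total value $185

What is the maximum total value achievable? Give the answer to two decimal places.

230.72

Take in order of value per unit:
- option 4 (185/21 per unit): all 21 → value 185, running total 185.00
- option 1 (127/25 per unit): 9 of 25 → value 9×127/25 = 45.7200, running total 230.72
Total 230.72.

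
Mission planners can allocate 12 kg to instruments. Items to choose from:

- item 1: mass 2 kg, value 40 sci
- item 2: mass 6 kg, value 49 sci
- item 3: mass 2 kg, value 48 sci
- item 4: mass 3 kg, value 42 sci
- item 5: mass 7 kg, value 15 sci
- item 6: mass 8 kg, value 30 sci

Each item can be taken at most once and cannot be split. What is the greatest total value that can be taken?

139 sci

Check high-value combinations within 12 kg:
- item 2+item 3+item 4: mass 6+2+3=11, value 49+48+42=139
- item 1+item 2+item 3: mass 2+6+2=10, value 40+49+48=137
- item 1+item 2+item 4: mass 2+6+3=11, value 40+49+42=131
- item 1+item 3+item 4: mass 2+2+3=7, value 40+48+42=130
Best: 139 sci.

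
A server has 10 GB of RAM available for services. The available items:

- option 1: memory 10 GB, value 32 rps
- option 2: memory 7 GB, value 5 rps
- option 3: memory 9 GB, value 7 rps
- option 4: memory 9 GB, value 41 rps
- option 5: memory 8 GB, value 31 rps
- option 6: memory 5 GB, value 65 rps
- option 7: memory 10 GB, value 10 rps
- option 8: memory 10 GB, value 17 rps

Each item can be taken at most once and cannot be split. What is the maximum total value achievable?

Check high-value combinations within 10 GB:
- option 6: memory 5, value 65
- option 4: memory 9, value 41
- option 1: memory 10, value 32
- option 5: memory 8, value 31
- option 8: memory 10, value 17
Best: 65 rps.

65 rps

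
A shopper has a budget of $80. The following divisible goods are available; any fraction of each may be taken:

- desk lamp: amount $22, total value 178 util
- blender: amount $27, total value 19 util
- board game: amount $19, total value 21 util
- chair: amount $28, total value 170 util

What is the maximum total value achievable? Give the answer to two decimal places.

376.74

Take in order of value per unit:
- desk lamp (178/22 per unit): all 22 → value 178, running total 178.00
- chair (170/28 per unit): all 28 → value 170, running total 348.00
- board game (21/19 per unit): all 19 → value 21, running total 369.00
- blender (19/27 per unit): 11 of 27 → value 11×19/27 = 7.7407, running total 376.74
Total 376.74.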